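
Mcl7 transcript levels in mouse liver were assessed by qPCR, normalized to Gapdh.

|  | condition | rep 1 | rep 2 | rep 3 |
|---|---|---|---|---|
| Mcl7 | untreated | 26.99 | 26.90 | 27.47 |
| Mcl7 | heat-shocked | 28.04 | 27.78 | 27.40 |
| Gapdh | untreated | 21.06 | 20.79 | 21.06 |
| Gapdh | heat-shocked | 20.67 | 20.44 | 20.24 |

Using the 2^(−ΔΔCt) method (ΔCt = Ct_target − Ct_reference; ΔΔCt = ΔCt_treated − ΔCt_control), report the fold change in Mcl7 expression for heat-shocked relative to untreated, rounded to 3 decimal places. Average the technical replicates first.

Mean Ct: Mcl7 untreated 27.120; Mcl7 heat-shocked 27.740; Gapdh untreated 20.970; Gapdh heat-shocked 20.450
ΔCt(untreated) = 27.120 − 20.970 = 6.150
ΔCt(heat-shocked) = 27.740 − 20.450 = 7.290
ΔΔCt = 7.290 − 6.150 = 1.140
Fold change = 2^(−1.140) = 0.4538

0.454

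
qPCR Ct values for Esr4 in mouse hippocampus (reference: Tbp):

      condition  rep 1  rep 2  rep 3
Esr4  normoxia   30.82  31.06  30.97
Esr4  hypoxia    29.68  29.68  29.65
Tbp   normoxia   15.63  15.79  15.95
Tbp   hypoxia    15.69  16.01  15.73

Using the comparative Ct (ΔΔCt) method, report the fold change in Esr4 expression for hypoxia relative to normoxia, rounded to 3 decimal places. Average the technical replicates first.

Mean Ct: Esr4 normoxia 30.950; Esr4 hypoxia 29.670; Tbp normoxia 15.790; Tbp hypoxia 15.810
ΔCt(normoxia) = 30.950 − 15.790 = 15.160
ΔCt(hypoxia) = 29.670 − 15.810 = 13.860
ΔΔCt = 13.860 − 15.160 = -1.300
Fold change = 2^(−(-1.300)) = 2^1.300 = 2.4623

2.462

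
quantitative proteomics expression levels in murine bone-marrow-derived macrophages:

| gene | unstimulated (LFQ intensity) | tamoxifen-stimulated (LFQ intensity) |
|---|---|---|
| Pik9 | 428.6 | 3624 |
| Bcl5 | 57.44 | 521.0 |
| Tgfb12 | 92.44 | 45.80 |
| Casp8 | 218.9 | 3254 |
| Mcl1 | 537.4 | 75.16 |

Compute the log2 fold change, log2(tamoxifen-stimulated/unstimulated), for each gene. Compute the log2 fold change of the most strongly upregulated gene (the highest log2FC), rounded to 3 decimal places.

3.894

log2(3624/428.6) = 3.080  (Pik9)
log2(521.0/57.44) = 3.181  (Bcl5)
log2(45.80/92.44) = -1.013  (Tgfb12)
log2(3254/218.9) = 3.894  (Casp8)
log2(75.16/537.4) = -2.838  (Mcl1)
Casp8 is most strongly upregulated.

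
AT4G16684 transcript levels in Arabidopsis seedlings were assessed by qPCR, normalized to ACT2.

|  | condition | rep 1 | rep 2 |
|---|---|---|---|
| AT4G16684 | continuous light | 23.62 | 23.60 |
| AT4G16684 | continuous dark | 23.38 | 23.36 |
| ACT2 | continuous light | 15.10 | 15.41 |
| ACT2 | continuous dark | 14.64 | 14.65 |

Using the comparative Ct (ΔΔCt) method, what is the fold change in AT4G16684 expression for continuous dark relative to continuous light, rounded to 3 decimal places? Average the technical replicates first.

0.774

Mean Ct: AT4G16684 continuous light 23.610; AT4G16684 continuous dark 23.370; ACT2 continuous light 15.255; ACT2 continuous dark 14.645
ΔCt(continuous light) = 23.610 − 15.255 = 8.355
ΔCt(continuous dark) = 23.370 − 14.645 = 8.725
ΔΔCt = 8.725 − 8.355 = 0.370
Fold change = 2^(−0.370) = 0.7738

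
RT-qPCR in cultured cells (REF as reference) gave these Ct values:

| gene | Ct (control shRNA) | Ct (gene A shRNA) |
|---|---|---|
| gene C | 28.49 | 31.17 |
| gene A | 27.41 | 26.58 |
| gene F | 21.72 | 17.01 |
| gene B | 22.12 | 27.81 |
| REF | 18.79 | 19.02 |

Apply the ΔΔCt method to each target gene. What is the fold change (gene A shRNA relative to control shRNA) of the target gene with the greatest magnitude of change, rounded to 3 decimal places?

gene C: ΔΔCt = (31.17−19.02) − (28.49−18.79) = 12.15 − 9.70 = 2.45; fold change = 2^-2.45 = 0.183
gene A: ΔΔCt = (26.58−19.02) − (27.41−18.79) = 7.56 − 8.62 = -1.06; fold change = 2^1.06 = 2.085
gene F: ΔΔCt = (17.01−19.02) − (21.72−18.79) = -2.01 − 2.93 = -4.94; fold change = 2^4.94 = 30.696
gene B: ΔΔCt = (27.81−19.02) − (22.12−18.79) = 8.79 − 3.33 = 5.46; fold change = 2^-5.46 = 0.023
gene B has the largest |ΔΔCt| = 5.46.

0.023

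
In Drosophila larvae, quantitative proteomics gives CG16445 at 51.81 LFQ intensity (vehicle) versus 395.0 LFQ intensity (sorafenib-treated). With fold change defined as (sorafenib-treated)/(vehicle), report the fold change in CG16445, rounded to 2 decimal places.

Fold change = 395.0 / 51.81 = 7.624
CG16445 is upregulated.

7.62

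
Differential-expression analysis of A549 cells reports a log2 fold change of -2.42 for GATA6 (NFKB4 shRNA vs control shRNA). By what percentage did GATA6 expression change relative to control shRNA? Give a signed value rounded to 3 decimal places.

-81.314%

Fold change = 2^(-2.42) = 0.1869
Percent change = (FC − 1) × 100% = (0.1869 − 1) × 100 = -81.314%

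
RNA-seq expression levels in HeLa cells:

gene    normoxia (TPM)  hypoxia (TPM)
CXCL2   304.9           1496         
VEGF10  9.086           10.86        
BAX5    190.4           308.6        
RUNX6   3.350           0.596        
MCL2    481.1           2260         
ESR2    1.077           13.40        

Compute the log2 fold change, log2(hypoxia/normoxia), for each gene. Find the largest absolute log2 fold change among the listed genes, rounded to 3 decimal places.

log2(1496/304.9) = 2.295  (CXCL2)
log2(10.86/9.086) = 0.257  (VEGF10)
log2(308.6/190.4) = 0.697  (BAX5)
log2(0.596/3.350) = -2.491  (RUNX6)
log2(2260/481.1) = 2.232  (MCL2)
log2(13.40/1.077) = 3.637  (ESR2)
The largest magnitude belongs to ESR2.

3.637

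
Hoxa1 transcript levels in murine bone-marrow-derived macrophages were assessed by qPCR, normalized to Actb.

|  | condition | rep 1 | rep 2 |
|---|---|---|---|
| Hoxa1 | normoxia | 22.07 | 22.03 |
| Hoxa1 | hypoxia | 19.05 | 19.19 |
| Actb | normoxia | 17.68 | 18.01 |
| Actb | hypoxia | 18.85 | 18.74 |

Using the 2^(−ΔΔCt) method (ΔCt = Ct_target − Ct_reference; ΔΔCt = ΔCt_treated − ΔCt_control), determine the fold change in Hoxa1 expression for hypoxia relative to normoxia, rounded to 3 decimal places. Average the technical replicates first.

Mean Ct: Hoxa1 normoxia 22.050; Hoxa1 hypoxia 19.120; Actb normoxia 17.845; Actb hypoxia 18.795
ΔCt(normoxia) = 22.050 − 17.845 = 4.205
ΔCt(hypoxia) = 19.120 − 18.795 = 0.325
ΔΔCt = 0.325 − 4.205 = -3.880
Fold change = 2^(−(-3.880)) = 2^3.880 = 14.7230

14.723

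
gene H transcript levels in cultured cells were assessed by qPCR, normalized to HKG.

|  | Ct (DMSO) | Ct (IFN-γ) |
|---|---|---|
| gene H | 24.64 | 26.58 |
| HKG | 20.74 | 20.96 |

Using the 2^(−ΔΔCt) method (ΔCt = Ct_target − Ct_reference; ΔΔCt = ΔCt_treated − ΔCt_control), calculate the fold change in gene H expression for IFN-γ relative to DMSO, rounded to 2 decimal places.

ΔCt(DMSO) = 24.640 − 20.740 = 3.900
ΔCt(IFN-γ) = 26.580 − 20.960 = 5.620
ΔΔCt = 5.620 − 3.900 = 1.720
Fold change = 2^(−1.720) = 0.304

0.30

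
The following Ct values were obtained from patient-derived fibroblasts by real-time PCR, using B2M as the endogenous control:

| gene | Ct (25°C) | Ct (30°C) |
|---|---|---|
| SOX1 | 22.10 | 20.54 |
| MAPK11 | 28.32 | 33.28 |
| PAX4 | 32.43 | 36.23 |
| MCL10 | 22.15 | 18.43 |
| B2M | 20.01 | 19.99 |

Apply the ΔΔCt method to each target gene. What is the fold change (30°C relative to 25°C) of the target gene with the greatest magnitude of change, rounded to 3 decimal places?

SOX1: ΔΔCt = (20.54−19.99) − (22.10−20.01) = 0.55 − 2.09 = -1.54; fold change = 2^1.54 = 2.908
MAPK11: ΔΔCt = (33.28−19.99) − (28.32−20.01) = 13.29 − 8.31 = 4.98; fold change = 2^-4.98 = 0.032
PAX4: ΔΔCt = (36.23−19.99) − (32.43−20.01) = 16.24 − 12.42 = 3.82; fold change = 2^-3.82 = 0.071
MCL10: ΔΔCt = (18.43−19.99) − (22.15−20.01) = -1.56 − 2.14 = -3.70; fold change = 2^3.70 = 12.996
MAPK11 has the largest |ΔΔCt| = 4.98.

0.032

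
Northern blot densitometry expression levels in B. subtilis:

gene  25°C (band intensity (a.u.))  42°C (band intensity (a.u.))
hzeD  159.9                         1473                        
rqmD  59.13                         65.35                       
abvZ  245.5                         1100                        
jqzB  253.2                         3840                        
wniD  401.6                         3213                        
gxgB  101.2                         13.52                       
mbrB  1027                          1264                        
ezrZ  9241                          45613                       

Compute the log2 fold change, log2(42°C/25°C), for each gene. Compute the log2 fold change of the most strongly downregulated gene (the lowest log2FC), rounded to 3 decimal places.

-2.904

log2(1473/159.9) = 3.204  (hzeD)
log2(65.35/59.13) = 0.144  (rqmD)
log2(1100/245.5) = 2.164  (abvZ)
log2(3840/253.2) = 3.923  (jqzB)
log2(3213/401.6) = 3.000  (wniD)
log2(13.52/101.2) = -2.904  (gxgB)
log2(1264/1027) = 0.300  (mbrB)
log2(45613/9241) = 2.303  (ezrZ)
gxgB is most strongly downregulated.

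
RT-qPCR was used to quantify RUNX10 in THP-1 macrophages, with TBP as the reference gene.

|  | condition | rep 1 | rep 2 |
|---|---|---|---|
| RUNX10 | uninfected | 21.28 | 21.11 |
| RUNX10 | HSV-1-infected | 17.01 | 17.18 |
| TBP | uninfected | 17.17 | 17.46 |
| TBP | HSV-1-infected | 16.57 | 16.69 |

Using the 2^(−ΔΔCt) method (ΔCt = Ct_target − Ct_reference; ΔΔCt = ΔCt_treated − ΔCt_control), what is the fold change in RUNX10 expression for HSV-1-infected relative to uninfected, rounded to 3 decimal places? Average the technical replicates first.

Mean Ct: RUNX10 uninfected 21.195; RUNX10 HSV-1-infected 17.095; TBP uninfected 17.315; TBP HSV-1-infected 16.630
ΔCt(uninfected) = 21.195 − 17.315 = 3.880
ΔCt(HSV-1-infected) = 17.095 − 16.630 = 0.465
ΔΔCt = 0.465 − 3.880 = -3.415
Fold change = 2^(−(-3.415)) = 2^3.415 = 10.6664

10.666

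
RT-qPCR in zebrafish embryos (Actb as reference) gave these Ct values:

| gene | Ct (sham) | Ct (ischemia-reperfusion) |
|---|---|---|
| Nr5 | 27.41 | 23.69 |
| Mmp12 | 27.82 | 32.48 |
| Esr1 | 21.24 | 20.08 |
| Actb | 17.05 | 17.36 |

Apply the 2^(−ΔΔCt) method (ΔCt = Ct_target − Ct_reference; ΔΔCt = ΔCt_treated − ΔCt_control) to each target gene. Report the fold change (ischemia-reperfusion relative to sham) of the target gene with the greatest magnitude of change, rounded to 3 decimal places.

Nr5: ΔΔCt = (23.69−17.36) − (27.41−17.05) = 6.33 − 10.36 = -4.03; fold change = 2^4.03 = 16.336
Mmp12: ΔΔCt = (32.48−17.36) − (27.82−17.05) = 15.12 − 10.77 = 4.35; fold change = 2^-4.35 = 0.049
Esr1: ΔΔCt = (20.08−17.36) − (21.24−17.05) = 2.72 − 4.19 = -1.47; fold change = 2^1.47 = 2.770
Mmp12 has the largest |ΔΔCt| = 4.35.

0.049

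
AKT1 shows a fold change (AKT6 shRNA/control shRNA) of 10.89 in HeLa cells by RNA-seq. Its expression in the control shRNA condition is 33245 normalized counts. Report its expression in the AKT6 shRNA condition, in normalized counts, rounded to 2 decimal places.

362038.05

AKT6 shRNA expression = 33245 × 10.89 = 362038.05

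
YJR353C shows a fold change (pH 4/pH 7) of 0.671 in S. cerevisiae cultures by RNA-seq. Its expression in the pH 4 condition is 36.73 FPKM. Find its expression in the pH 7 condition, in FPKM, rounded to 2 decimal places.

pH 7 expression = 36.73 / 0.671 = 54.74

54.74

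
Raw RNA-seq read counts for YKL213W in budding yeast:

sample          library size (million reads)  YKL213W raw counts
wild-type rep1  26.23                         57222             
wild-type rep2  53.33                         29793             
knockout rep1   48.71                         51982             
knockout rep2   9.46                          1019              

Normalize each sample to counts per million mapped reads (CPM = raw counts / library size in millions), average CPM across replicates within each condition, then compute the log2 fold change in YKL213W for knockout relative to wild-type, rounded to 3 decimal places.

CPM(wild-type rep1) = 57222 / 26.23 = 2181.5478
CPM(wild-type rep2) = 29793 / 53.33 = 558.6537
CPM(knockout rep1) = 51982 / 48.71 = 1067.1731
CPM(knockout rep2) = 1019 / 9.46 = 107.7167
mean CPM(wild-type) = 1370.1008; mean CPM(knockout) = 587.4449
Fold change = 587.4449 / 1370.1008 = 0.42876
log2(0.42876) = -1.2218

-1.222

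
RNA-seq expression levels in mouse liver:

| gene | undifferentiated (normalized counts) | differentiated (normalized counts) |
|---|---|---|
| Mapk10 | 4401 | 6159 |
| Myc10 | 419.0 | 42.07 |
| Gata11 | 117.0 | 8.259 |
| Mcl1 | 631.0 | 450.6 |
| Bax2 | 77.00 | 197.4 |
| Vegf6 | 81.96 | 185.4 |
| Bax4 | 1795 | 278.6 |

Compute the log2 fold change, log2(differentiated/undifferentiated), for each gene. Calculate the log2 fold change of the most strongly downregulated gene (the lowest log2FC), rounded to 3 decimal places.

log2(6159/4401) = 0.485  (Mapk10)
log2(42.07/419.0) = -3.316  (Myc10)
log2(8.259/117.0) = -3.824  (Gata11)
log2(450.6/631.0) = -0.486  (Mcl1)
log2(197.4/77.00) = 1.358  (Bax2)
log2(185.4/81.96) = 1.178  (Vegf6)
log2(278.6/1795) = -2.688  (Bax4)
Gata11 is most strongly downregulated.

-3.824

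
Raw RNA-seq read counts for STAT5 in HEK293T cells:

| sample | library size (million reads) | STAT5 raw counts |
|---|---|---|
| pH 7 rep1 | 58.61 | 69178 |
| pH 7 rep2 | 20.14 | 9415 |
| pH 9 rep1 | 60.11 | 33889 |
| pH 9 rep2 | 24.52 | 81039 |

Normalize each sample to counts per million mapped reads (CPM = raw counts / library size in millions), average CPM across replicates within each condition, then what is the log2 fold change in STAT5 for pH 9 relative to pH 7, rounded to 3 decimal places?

CPM(pH 7 rep1) = 69178 / 58.61 = 1180.3105
CPM(pH 7 rep2) = 9415 / 20.14 = 467.4777
CPM(pH 9 rep1) = 33889 / 60.11 = 563.7831
CPM(pH 9 rep2) = 81039 / 24.52 = 3305.0163
mean CPM(pH 7) = 823.8941; mean CPM(pH 9) = 1934.3997
Fold change = 1934.3997 / 823.8941 = 2.34787
log2(2.34787) = 1.2314

1.231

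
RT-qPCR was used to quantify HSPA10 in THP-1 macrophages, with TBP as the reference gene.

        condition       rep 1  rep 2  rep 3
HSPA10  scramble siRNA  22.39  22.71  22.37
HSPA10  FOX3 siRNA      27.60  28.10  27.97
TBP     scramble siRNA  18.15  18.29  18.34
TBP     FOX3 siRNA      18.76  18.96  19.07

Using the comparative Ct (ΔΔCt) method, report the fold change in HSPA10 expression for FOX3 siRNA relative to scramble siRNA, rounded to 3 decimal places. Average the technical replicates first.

0.038

Mean Ct: HSPA10 scramble siRNA 22.490; HSPA10 FOX3 siRNA 27.890; TBP scramble siRNA 18.260; TBP FOX3 siRNA 18.930
ΔCt(scramble siRNA) = 22.490 − 18.260 = 4.230
ΔCt(FOX3 siRNA) = 27.890 − 18.930 = 8.960
ΔΔCt = 8.960 − 4.230 = 4.730
Fold change = 2^(−4.730) = 0.0377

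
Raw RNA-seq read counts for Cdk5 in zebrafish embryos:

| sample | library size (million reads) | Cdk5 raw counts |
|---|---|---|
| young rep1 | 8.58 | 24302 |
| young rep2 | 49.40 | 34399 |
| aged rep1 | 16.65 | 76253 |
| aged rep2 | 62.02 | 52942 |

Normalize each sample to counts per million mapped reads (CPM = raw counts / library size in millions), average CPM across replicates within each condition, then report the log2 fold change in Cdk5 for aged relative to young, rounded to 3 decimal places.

CPM(young rep1) = 24302 / 8.58 = 2832.4009
CPM(young rep2) = 34399 / 49.40 = 696.3360
CPM(aged rep1) = 76253 / 16.65 = 4579.7598
CPM(aged rep2) = 52942 / 62.02 = 853.6279
mean CPM(young) = 1764.3685; mean CPM(aged) = 2716.6938
Fold change = 2716.6938 / 1764.3685 = 1.53975
log2(1.53975) = 0.6227

0.623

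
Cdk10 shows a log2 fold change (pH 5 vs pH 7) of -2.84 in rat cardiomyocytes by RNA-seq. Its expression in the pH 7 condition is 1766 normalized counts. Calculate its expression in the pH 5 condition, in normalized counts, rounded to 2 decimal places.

Fold change = 2^(-2.84) = 0.1397
pH 5 expression = 1766 × 0.1397 = 246.64

246.64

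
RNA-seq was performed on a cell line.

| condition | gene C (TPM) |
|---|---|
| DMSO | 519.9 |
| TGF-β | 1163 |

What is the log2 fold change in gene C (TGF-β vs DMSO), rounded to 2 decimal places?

Fold change = 1163 / 519.9 = 2.2370
log2(2.2370) = 1.162

1.16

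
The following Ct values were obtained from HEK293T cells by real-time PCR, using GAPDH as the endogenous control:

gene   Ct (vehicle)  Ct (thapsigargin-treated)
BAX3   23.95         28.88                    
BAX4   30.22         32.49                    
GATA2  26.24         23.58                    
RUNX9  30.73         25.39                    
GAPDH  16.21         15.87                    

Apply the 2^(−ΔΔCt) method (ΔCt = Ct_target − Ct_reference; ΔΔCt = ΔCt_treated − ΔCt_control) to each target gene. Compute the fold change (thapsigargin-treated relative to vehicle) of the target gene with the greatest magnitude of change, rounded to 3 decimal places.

BAX3: ΔΔCt = (28.88−15.87) − (23.95−16.21) = 13.01 − 7.74 = 5.27; fold change = 2^-5.27 = 0.026
BAX4: ΔΔCt = (32.49−15.87) − (30.22−16.21) = 16.62 − 14.01 = 2.61; fold change = 2^-2.61 = 0.164
GATA2: ΔΔCt = (23.58−15.87) − (26.24−16.21) = 7.71 − 10.03 = -2.32; fold change = 2^2.32 = 4.993
RUNX9: ΔΔCt = (25.39−15.87) − (30.73−16.21) = 9.52 − 14.52 = -5.00; fold change = 2^5.00 = 32.000
BAX3 has the largest |ΔΔCt| = 5.27.

0.026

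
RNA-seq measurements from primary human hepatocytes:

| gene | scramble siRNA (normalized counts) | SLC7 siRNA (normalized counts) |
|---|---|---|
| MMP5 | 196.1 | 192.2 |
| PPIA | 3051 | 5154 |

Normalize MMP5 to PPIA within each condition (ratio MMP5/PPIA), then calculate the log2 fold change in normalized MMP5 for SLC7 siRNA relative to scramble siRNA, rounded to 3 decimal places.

-0.785

MMP5/PPIA (scramble siRNA) = 196.1 / 3051 = 0.064274
MMP5/PPIA (SLC7 siRNA) = 192.2 / 5154 = 0.037291
Fold change = 0.037291 / 0.064274 = 0.5802
log2(0.5802) = -0.7854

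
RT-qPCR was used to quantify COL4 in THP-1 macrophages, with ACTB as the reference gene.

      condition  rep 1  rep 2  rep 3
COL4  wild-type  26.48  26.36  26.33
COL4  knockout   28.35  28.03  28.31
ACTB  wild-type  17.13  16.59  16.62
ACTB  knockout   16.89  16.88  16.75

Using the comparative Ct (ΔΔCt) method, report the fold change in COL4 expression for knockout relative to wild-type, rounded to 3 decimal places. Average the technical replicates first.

0.291

Mean Ct: COL4 wild-type 26.390; COL4 knockout 28.230; ACTB wild-type 16.780; ACTB knockout 16.840
ΔCt(wild-type) = 26.390 − 16.780 = 9.610
ΔCt(knockout) = 28.230 − 16.840 = 11.390
ΔΔCt = 11.390 − 9.610 = 1.780
Fold change = 2^(−1.780) = 0.2912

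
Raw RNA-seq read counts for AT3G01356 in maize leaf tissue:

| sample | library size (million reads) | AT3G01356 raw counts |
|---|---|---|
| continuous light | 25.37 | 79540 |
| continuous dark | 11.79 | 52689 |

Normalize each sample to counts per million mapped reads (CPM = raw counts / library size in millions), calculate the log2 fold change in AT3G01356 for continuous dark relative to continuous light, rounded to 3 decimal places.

CPM(continuous light) = 79540 / 25.37 = 3135.1991
CPM(continuous dark) = 52689 / 11.79 = 4468.9567
Fold change = 4468.9567 / 3135.1991 = 1.42541
log2(1.42541) = 0.5114

0.511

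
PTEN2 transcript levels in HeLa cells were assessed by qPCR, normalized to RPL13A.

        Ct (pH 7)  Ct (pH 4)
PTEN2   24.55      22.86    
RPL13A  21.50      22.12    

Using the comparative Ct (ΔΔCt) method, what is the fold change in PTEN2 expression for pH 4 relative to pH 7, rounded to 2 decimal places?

ΔCt(pH 7) = 24.550 − 21.500 = 3.050
ΔCt(pH 4) = 22.860 − 22.120 = 0.740
ΔΔCt = 0.740 − 3.050 = -2.310
Fold change = 2^(−(-2.310)) = 2^2.310 = 4.959

4.96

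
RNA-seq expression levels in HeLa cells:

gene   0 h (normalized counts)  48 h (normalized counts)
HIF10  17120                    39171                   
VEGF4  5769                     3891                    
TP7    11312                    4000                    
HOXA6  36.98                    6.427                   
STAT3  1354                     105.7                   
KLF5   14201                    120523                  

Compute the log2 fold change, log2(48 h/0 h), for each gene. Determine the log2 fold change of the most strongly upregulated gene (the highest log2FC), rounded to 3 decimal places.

3.085

log2(39171/17120) = 1.194  (HIF10)
log2(3891/5769) = -0.568  (VEGF4)
log2(4000/11312) = -1.500  (TP7)
log2(6.427/36.98) = -2.525  (HOXA6)
log2(105.7/1354) = -3.679  (STAT3)
log2(120523/14201) = 3.085  (KLF5)
KLF5 is most strongly upregulated.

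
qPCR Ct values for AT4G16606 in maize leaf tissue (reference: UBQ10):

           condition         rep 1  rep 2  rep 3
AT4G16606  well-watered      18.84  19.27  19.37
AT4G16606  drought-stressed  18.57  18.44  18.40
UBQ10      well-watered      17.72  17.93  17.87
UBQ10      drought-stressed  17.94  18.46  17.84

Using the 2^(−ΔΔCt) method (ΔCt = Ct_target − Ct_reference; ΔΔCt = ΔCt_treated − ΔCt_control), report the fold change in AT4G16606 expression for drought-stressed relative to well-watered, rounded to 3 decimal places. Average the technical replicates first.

Mean Ct: AT4G16606 well-watered 19.160; AT4G16606 drought-stressed 18.470; UBQ10 well-watered 17.840; UBQ10 drought-stressed 18.080
ΔCt(well-watered) = 19.160 − 17.840 = 1.320
ΔCt(drought-stressed) = 18.470 − 18.080 = 0.390
ΔΔCt = 0.390 − 1.320 = -0.930
Fold change = 2^(−(-0.930)) = 2^0.930 = 1.9053

1.905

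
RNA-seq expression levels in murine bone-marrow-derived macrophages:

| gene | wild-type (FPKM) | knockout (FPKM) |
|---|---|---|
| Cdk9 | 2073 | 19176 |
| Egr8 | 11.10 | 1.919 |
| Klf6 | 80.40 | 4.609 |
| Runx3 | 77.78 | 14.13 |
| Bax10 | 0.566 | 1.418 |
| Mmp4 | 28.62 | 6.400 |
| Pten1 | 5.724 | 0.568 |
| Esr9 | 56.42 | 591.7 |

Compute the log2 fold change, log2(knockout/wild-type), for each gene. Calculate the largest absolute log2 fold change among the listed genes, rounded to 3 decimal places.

4.125

log2(19176/2073) = 3.210  (Cdk9)
log2(1.919/11.10) = -2.532  (Egr8)
log2(4.609/80.40) = -4.125  (Klf6)
log2(14.13/77.78) = -2.461  (Runx3)
log2(1.418/0.566) = 1.325  (Bax10)
log2(6.400/28.62) = -2.161  (Mmp4)
log2(0.568/5.724) = -3.333  (Pten1)
log2(591.7/56.42) = 3.391  (Esr9)
The largest magnitude belongs to Klf6.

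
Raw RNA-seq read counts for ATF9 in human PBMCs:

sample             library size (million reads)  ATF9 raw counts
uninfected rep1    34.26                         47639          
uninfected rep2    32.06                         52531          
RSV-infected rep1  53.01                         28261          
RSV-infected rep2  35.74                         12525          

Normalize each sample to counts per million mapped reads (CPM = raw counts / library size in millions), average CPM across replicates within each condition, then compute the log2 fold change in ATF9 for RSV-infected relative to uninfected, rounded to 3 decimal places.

CPM(uninfected rep1) = 47639 / 34.26 = 1390.5137
CPM(uninfected rep2) = 52531 / 32.06 = 1638.5215
CPM(RSV-infected rep1) = 28261 / 53.01 = 533.1258
CPM(RSV-infected rep2) = 12525 / 35.74 = 350.4477
mean CPM(uninfected) = 1514.5176; mean CPM(RSV-infected) = 441.7868
Fold change = 441.7868 / 1514.5176 = 0.29170
log2(0.29170) = -1.7774

-1.777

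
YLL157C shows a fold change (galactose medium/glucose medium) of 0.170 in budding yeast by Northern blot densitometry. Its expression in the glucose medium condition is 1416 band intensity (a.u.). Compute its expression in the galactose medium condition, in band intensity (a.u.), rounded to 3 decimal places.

galactose medium expression = 1416 × 0.170 = 240.720

240.720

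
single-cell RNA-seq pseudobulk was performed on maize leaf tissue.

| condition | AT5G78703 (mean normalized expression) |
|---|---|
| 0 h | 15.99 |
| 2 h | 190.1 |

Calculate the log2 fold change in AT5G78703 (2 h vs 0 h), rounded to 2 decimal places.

3.57

Fold change = 190.1 / 15.99 = 11.8887
log2(11.8887) = 3.572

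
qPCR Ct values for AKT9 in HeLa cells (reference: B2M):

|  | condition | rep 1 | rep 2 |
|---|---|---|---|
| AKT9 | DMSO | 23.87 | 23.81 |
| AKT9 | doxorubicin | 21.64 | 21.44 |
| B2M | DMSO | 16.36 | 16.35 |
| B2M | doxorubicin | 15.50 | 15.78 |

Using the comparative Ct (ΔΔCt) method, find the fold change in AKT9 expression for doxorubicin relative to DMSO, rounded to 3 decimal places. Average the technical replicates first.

Mean Ct: AKT9 DMSO 23.840; AKT9 doxorubicin 21.540; B2M DMSO 16.355; B2M doxorubicin 15.640
ΔCt(DMSO) = 23.840 − 16.355 = 7.485
ΔCt(doxorubicin) = 21.540 − 15.640 = 5.900
ΔΔCt = 5.900 − 7.485 = -1.585
Fold change = 2^(−(-1.585)) = 2^1.585 = 3.0001

3.000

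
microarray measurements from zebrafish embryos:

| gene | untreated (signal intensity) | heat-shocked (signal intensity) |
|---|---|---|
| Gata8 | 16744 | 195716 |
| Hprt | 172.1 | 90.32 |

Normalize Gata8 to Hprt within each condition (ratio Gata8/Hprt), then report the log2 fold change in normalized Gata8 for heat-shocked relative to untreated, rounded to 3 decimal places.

Gata8/Hprt (untreated) = 16744 / 172.1 = 97.292
Gata8/Hprt (heat-shocked) = 195716 / 90.32 = 2166.9
Fold change = 2166.9 / 97.292 = 22.2722
log2(22.2722) = 4.4772

4.477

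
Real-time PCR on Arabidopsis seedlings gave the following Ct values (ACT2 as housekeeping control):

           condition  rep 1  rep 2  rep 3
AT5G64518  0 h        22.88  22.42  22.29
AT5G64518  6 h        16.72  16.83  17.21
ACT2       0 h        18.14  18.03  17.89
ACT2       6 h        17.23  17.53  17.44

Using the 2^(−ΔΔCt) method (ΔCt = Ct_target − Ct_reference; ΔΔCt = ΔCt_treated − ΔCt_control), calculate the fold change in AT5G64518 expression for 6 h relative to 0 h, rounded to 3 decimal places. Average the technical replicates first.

31.779

Mean Ct: AT5G64518 0 h 22.530; AT5G64518 6 h 16.920; ACT2 0 h 18.020; ACT2 6 h 17.400
ΔCt(0 h) = 22.530 − 18.020 = 4.510
ΔCt(6 h) = 16.920 − 17.400 = -0.480
ΔΔCt = -0.480 − 4.510 = -4.990
Fold change = 2^(−(-4.990)) = 2^4.990 = 31.7790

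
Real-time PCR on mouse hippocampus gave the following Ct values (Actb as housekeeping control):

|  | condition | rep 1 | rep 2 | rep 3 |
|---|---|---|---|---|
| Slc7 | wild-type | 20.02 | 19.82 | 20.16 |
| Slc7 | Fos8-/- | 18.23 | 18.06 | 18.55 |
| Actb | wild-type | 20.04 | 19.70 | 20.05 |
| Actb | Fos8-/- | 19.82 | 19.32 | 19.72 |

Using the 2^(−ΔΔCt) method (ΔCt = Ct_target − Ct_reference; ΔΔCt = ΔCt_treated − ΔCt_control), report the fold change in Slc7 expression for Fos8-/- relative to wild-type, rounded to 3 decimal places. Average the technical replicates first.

2.657

Mean Ct: Slc7 wild-type 20.000; Slc7 Fos8-/- 18.280; Actb wild-type 19.930; Actb Fos8-/- 19.620
ΔCt(wild-type) = 20.000 − 19.930 = 0.070
ΔCt(Fos8-/-) = 18.280 − 19.620 = -1.340
ΔΔCt = -1.340 − 0.070 = -1.410
Fold change = 2^(−(-1.410)) = 2^1.410 = 2.6574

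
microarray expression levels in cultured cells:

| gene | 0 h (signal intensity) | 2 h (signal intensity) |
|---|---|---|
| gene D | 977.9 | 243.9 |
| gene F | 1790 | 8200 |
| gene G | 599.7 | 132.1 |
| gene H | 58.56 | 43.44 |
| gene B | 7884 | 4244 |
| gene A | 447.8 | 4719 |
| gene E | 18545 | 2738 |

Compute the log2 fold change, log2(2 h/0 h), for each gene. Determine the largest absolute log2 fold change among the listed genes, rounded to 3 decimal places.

3.398

log2(243.9/977.9) = -2.003  (gene D)
log2(8200/1790) = 2.196  (gene F)
log2(132.1/599.7) = -2.183  (gene G)
log2(43.44/58.56) = -0.431  (gene H)
log2(4244/7884) = -0.894  (gene B)
log2(4719/447.8) = 3.398  (gene A)
log2(2738/18545) = -2.760  (gene E)
The largest magnitude belongs to gene A.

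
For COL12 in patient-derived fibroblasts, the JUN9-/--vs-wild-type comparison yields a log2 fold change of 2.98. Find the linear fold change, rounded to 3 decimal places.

7.890

Fold change = 2^(2.98) = 7.8899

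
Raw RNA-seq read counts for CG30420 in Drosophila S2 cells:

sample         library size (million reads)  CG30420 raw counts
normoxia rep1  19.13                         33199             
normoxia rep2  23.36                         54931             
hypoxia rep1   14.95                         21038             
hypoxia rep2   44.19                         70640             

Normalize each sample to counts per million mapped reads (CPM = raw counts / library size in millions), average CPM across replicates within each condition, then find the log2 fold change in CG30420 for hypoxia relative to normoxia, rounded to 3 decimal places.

-0.443

CPM(normoxia rep1) = 33199 / 19.13 = 1735.4417
CPM(normoxia rep2) = 54931 / 23.36 = 2351.4983
CPM(hypoxia rep1) = 21038 / 14.95 = 1407.2241
CPM(hypoxia rep2) = 70640 / 44.19 = 1598.5517
mean CPM(normoxia) = 2043.4700; mean CPM(hypoxia) = 1502.8879
Fold change = 1502.8879 / 2043.4700 = 0.73546
log2(0.73546) = -0.4433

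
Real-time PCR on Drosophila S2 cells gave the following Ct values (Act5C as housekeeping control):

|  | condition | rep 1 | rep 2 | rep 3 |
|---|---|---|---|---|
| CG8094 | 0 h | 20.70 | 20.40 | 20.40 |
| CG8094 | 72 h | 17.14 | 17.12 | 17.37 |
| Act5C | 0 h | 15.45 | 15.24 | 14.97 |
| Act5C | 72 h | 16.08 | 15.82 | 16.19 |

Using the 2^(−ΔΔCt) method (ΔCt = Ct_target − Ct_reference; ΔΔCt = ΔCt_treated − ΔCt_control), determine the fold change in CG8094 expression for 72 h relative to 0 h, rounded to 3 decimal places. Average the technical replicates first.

17.148

Mean Ct: CG8094 0 h 20.500; CG8094 72 h 17.210; Act5C 0 h 15.220; Act5C 72 h 16.030
ΔCt(0 h) = 20.500 − 15.220 = 5.280
ΔCt(72 h) = 17.210 − 16.030 = 1.180
ΔΔCt = 1.180 − 5.280 = -4.100
Fold change = 2^(−(-4.100)) = 2^4.100 = 17.1484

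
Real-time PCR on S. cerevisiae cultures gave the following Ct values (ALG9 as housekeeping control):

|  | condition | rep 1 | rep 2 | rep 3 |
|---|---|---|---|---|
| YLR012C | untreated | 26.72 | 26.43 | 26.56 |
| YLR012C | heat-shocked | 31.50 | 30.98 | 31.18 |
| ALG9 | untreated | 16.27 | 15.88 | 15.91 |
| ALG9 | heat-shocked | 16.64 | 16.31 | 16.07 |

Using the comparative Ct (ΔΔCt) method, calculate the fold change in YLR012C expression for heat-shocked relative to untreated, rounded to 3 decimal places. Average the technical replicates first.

0.050

Mean Ct: YLR012C untreated 26.570; YLR012C heat-shocked 31.220; ALG9 untreated 16.020; ALG9 heat-shocked 16.340
ΔCt(untreated) = 26.570 − 16.020 = 10.550
ΔCt(heat-shocked) = 31.220 − 16.340 = 14.880
ΔΔCt = 14.880 − 10.550 = 4.330
Fold change = 2^(−4.330) = 0.0497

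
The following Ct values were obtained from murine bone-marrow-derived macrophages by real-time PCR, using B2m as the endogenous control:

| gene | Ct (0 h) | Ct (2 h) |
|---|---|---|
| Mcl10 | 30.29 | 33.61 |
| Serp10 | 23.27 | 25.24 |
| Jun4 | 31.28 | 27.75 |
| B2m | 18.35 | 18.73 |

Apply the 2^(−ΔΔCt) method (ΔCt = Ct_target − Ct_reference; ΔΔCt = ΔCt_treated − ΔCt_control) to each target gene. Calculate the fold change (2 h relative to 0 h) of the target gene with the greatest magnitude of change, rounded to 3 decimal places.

Mcl10: ΔΔCt = (33.61−18.73) − (30.29−18.35) = 14.88 − 11.94 = 2.94; fold change = 2^-2.94 = 0.130
Serp10: ΔΔCt = (25.24−18.73) − (23.27−18.35) = 6.51 − 4.92 = 1.59; fold change = 2^-1.59 = 0.332
Jun4: ΔΔCt = (27.75−18.73) − (31.28−18.35) = 9.02 − 12.93 = -3.91; fold change = 2^3.91 = 15.032
Jun4 has the largest |ΔΔCt| = 3.91.

15.032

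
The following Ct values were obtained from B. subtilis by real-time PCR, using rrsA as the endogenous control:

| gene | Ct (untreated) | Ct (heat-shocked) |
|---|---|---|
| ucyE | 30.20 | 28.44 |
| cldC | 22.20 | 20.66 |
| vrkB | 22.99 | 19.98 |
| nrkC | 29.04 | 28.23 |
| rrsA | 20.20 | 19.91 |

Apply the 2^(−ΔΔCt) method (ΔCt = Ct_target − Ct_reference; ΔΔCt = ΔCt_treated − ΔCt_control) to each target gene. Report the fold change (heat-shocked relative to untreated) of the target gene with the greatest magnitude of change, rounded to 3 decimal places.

6.589

ucyE: ΔΔCt = (28.44−19.91) − (30.20−20.20) = 8.53 − 10.00 = -1.47; fold change = 2^1.47 = 2.770
cldC: ΔΔCt = (20.66−19.91) − (22.20−20.20) = 0.75 − 2.00 = -1.25; fold change = 2^1.25 = 2.378
vrkB: ΔΔCt = (19.98−19.91) − (22.99−20.20) = 0.07 − 2.79 = -2.72; fold change = 2^2.72 = 6.589
nrkC: ΔΔCt = (28.23−19.91) − (29.04−20.20) = 8.32 − 8.84 = -0.52; fold change = 2^0.52 = 1.434
vrkB has the largest |ΔΔCt| = 2.72.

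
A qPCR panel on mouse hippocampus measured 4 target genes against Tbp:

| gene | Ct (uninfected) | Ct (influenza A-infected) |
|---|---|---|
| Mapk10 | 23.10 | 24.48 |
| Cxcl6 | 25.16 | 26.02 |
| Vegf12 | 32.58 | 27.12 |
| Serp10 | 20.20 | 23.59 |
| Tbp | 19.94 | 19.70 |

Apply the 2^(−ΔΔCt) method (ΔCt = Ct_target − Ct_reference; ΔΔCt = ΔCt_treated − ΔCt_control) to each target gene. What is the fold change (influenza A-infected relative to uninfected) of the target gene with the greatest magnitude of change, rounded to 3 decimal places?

37.271

Mapk10: ΔΔCt = (24.48−19.70) − (23.10−19.94) = 4.78 − 3.16 = 1.62; fold change = 2^-1.62 = 0.325
Cxcl6: ΔΔCt = (26.02−19.70) − (25.16−19.94) = 6.32 − 5.22 = 1.10; fold change = 2^-1.10 = 0.467
Vegf12: ΔΔCt = (27.12−19.70) − (32.58−19.94) = 7.42 − 12.64 = -5.22; fold change = 2^5.22 = 37.271
Serp10: ΔΔCt = (23.59−19.70) − (20.20−19.94) = 3.89 − 0.26 = 3.63; fold change = 2^-3.63 = 0.081
Vegf12 has the largest |ΔΔCt| = 5.22.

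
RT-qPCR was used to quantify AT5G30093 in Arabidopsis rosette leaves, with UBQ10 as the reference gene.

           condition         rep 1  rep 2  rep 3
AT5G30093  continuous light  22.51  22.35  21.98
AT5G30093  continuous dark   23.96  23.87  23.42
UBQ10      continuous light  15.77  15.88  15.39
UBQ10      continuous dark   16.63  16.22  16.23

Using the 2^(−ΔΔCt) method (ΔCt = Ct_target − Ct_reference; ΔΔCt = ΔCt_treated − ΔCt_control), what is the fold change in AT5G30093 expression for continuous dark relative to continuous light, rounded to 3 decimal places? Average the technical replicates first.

Mean Ct: AT5G30093 continuous light 22.280; AT5G30093 continuous dark 23.750; UBQ10 continuous light 15.680; UBQ10 continuous dark 16.360
ΔCt(continuous light) = 22.280 − 15.680 = 6.600
ΔCt(continuous dark) = 23.750 − 16.360 = 7.390
ΔΔCt = 7.390 − 6.600 = 0.790
Fold change = 2^(−0.790) = 0.5783

0.578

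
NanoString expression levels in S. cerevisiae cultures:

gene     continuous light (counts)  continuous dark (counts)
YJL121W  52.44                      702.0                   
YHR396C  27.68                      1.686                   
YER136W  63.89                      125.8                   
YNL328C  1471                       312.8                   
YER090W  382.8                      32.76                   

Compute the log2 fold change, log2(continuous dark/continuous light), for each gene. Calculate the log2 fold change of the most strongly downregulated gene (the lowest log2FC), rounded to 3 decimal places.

log2(702.0/52.44) = 3.743  (YJL121W)
log2(1.686/27.68) = -4.037  (YHR396C)
log2(125.8/63.89) = 0.977  (YER136W)
log2(312.8/1471) = -2.233  (YNL328C)
log2(32.76/382.8) = -3.547  (YER090W)
YHR396C is most strongly downregulated.

-4.037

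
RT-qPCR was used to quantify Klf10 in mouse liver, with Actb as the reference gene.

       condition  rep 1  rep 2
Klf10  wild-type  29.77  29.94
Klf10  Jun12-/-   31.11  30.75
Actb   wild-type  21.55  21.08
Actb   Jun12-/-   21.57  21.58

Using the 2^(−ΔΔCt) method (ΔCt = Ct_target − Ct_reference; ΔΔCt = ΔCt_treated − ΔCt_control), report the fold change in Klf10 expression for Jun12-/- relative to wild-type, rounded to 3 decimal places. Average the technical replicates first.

0.568

Mean Ct: Klf10 wild-type 29.855; Klf10 Jun12-/- 30.930; Actb wild-type 21.315; Actb Jun12-/- 21.575
ΔCt(wild-type) = 29.855 − 21.315 = 8.540
ΔCt(Jun12-/-) = 30.930 − 21.575 = 9.355
ΔΔCt = 9.355 − 8.540 = 0.815
Fold change = 2^(−0.815) = 0.5684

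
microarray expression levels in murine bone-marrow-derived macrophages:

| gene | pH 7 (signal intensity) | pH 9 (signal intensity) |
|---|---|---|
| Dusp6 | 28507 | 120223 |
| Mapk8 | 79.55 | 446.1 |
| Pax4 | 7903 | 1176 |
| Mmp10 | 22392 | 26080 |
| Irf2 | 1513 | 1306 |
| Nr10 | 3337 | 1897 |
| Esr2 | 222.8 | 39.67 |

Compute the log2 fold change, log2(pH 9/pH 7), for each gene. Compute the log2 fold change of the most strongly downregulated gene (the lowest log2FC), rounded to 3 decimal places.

-2.749

log2(120223/28507) = 2.076  (Dusp6)
log2(446.1/79.55) = 2.487  (Mapk8)
log2(1176/7903) = -2.749  (Pax4)
log2(26080/22392) = 0.220  (Mmp10)
log2(1306/1513) = -0.212  (Irf2)
log2(1897/3337) = -0.815  (Nr10)
log2(39.67/222.8) = -2.490  (Esr2)
Pax4 is most strongly downregulated.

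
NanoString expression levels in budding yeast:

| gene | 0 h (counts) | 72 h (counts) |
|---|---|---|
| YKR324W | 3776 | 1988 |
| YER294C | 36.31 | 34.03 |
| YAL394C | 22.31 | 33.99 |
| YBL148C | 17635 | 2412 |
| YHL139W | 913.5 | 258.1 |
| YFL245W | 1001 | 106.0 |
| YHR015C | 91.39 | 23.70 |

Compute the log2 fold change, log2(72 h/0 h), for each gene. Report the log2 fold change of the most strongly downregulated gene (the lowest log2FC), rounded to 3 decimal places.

log2(1988/3776) = -0.926  (YKR324W)
log2(34.03/36.31) = -0.094  (YER294C)
log2(33.99/22.31) = 0.607  (YAL394C)
log2(2412/17635) = -2.870  (YBL148C)
log2(258.1/913.5) = -1.823  (YHL139W)
log2(106.0/1001) = -3.239  (YFL245W)
log2(23.70/91.39) = -1.947  (YHR015C)
YFL245W is most strongly downregulated.

-3.239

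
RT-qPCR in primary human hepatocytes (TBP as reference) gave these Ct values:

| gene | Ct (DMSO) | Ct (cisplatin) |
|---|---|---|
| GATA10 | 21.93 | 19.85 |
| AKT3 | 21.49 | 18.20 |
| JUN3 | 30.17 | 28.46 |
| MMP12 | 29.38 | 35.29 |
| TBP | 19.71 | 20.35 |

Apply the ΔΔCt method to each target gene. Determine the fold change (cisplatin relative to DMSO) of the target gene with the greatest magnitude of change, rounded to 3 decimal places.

GATA10: ΔΔCt = (19.85−20.35) − (21.93−19.71) = -0.50 − 2.22 = -2.72; fold change = 2^2.72 = 6.589
AKT3: ΔΔCt = (18.20−20.35) − (21.49−19.71) = -2.15 − 1.78 = -3.93; fold change = 2^3.93 = 15.242
JUN3: ΔΔCt = (28.46−20.35) − (30.17−19.71) = 8.11 − 10.46 = -2.35; fold change = 2^2.35 = 5.098
MMP12: ΔΔCt = (35.29−20.35) − (29.38−19.71) = 14.94 − 9.67 = 5.27; fold change = 2^-5.27 = 0.026
MMP12 has the largest |ΔΔCt| = 5.27.

0.026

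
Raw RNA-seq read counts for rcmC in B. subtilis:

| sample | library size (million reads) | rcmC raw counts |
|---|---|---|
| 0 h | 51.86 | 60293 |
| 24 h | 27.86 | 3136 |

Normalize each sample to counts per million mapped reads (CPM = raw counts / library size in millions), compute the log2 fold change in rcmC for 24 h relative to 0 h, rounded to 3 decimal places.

CPM(0 h) = 60293 / 51.86 = 1162.6109
CPM(24 h) = 3136 / 27.86 = 112.5628
Fold change = 112.5628 / 1162.6109 = 0.09682
log2(0.09682) = -3.3686

-3.369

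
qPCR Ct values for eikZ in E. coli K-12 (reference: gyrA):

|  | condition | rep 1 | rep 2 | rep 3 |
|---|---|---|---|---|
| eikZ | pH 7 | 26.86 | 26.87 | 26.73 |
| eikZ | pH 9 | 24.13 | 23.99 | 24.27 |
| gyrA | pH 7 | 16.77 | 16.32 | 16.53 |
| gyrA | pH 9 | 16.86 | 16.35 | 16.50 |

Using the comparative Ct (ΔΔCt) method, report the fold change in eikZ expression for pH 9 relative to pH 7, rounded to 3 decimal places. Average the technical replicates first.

Mean Ct: eikZ pH 7 26.820; eikZ pH 9 24.130; gyrA pH 7 16.540; gyrA pH 9 16.570
ΔCt(pH 7) = 26.820 − 16.540 = 10.280
ΔCt(pH 9) = 24.130 − 16.570 = 7.560
ΔΔCt = 7.560 − 10.280 = -2.720
Fold change = 2^(−(-2.720)) = 2^2.720 = 6.5887

6.589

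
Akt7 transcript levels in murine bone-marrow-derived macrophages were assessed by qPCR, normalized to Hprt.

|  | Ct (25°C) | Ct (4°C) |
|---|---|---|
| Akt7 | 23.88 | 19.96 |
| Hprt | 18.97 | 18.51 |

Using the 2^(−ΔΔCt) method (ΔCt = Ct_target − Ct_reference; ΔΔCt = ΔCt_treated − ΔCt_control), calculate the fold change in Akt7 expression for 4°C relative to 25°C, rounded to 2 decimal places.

11.00

ΔCt(25°C) = 23.880 − 18.970 = 4.910
ΔCt(4°C) = 19.960 − 18.510 = 1.450
ΔΔCt = 1.450 − 4.910 = -3.460
Fold change = 2^(−(-3.460)) = 2^3.460 = 11.004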